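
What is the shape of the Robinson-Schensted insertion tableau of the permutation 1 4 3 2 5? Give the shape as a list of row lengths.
[3, 1, 1]

Row-insert each entry into an empty tableau.

After inserting 1: P = [[1]].
After inserting 4: P = [[1, 4]].
After inserting 3: P = [[1, 3], [4]].
After inserting 2: P = [[1, 2], [3], [4]].
After inserting 5: P = [[1, 2, 5], [3], [4]].

The final insertion tableau P = [[1, 2, 5], [3], [4]] has shape [3, 1, 1].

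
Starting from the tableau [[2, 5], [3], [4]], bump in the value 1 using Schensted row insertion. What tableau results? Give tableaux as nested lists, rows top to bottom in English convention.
[[1, 5], [2], [3], [4]]

In row 1, 1 replaces 2 (the leftmost entry greater than 1); 2 is bumped to row 2. In row 2, 2 replaces 3 (the leftmost entry greater than 2); 3 is bumped to row 3. In row 3, 3 replaces 4 (the leftmost entry greater than 3); 4 is bumped to row 4. 4 starts a new row 4. The new tableau is [[1, 5], [2], [3], [4]].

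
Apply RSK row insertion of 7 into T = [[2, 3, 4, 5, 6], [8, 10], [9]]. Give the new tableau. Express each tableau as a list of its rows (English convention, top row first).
[[2, 3, 4, 5, 6, 7], [8, 10], [9]]

7 is larger than every entry of row 1, so it is appended to row 1. The new tableau is [[2, 3, 4, 5, 6, 7], [8, 10], [9]].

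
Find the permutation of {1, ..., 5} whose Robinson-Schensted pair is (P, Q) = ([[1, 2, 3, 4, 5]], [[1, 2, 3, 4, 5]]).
Reverse the RSK construction: for i from n down to 1, find the cell of Q containing i, remove the entry at that cell from P, and reverse-bump it up through P; the value ejected from row 1 is w(i).

Step i=5: Q has 5 at row 1, column 5; remove that cell from P, ejecting 5. So w(5) = 5. P is now [[1, 2, 3, 4]].
Step i=4: Q has 4 at row 1, column 4; remove that cell from P, ejecting 4. So w(4) = 4. P is now [[1, 2, 3]].
Step i=3: Q has 3 at row 1, column 3; remove that cell from P, ejecting 3. So w(3) = 3. P is now [[1, 2]].
Step i=2: Q has 2 at row 1, column 2; remove that cell from P, ejecting 2. So w(2) = 2. P is now [[1]].
Step i=1: Q has 1 at row 1, column 1; remove that cell from P, ejecting 1. So w(1) = 1. P is now [].

So w = 1 2 3 4 5.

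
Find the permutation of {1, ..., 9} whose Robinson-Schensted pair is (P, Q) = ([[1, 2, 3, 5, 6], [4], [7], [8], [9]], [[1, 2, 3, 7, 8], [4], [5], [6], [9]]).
Reverse the RSK construction: for i from n down to 1, find the cell of Q containing i, remove the entry at that cell from P, and reverse-bump it up through P; the value ejected from row 1 is w(i).

Step i=9: Q has 9 at row 5, column 1; remove 9 from row 5 of P and reverse-bump: 9 enters row 4 and ejects 8; 8 enters row 3 and ejects 7; 7 enters row 2 and ejects 4; 4 enters row 1 and ejects 3. So w(9) = 3. P is now [[1, 2, 4, 5, 6], [7], [8], [9]].
Step i=8: Q has 8 at row 1, column 5; remove that cell from P, ejecting 6. So w(8) = 6. P is now [[1, 2, 4, 5], [7], [8], [9]].
Step i=7: Q has 7 at row 1, column 4; remove that cell from P, ejecting 5. So w(7) = 5. P is now [[1, 2, 4], [7], [8], [9]].
Step i=6: Q has 6 at row 4, column 1; remove 9 from row 4 of P and reverse-bump: 9 enters row 3 and ejects 8; 8 enters row 2 and ejects 7; 7 enters row 1 and ejects 4. So w(6) = 4. P is now [[1, 2, 7], [8], [9]].
Step i=5: Q has 5 at row 3, column 1; remove 9 from row 3 of P and reverse-bump: 9 enters row 2 and ejects 8; 8 enters row 1 and ejects 7. So w(5) = 7. P is now [[1, 2, 8], [9]].
Step i=4: Q has 4 at row 2, column 1; remove 9 from row 2 of P and reverse-bump: 9 enters row 1 and ejects 8. So w(4) = 8. P is now [[1, 2, 9]].
Step i=3: Q has 3 at row 1, column 3; remove that cell from P, ejecting 9. So w(3) = 9. P is now [[1, 2]].
Step i=2: Q has 2 at row 1, column 2; remove that cell from P, ejecting 2. So w(2) = 2. P is now [[1]].
Step i=1: Q has 1 at row 1, column 1; remove that cell from P, ejecting 1. So w(1) = 1. P is now [].

So w = 1 2 9 8 7 4 5 6 3.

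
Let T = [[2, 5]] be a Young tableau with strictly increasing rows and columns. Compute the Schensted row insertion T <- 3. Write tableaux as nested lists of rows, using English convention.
In row 1, 3 replaces 5 (the leftmost entry greater than 3); 5 is bumped to row 2. 5 starts a new row 2. The new tableau is [[2, 3], [5]].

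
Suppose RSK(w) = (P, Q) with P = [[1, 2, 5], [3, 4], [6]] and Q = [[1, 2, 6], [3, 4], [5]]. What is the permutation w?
3 6 1 4 2 5

Reverse the RSK construction: for i from n down to 1, find the cell of Q containing i, remove the entry at that cell from P, and reverse-bump it up through P; the value ejected from row 1 is w(i).

Step i=6: Q has 6 at row 1, column 3; remove that cell from P, ejecting 5. So w(6) = 5. P is now [[1, 2], [3, 4], [6]].
Step i=5: Q has 5 at row 3, column 1; remove 6 from row 3 of P and reverse-bump: 6 enters row 2 and ejects 4; 4 enters row 1 and ejects 2. So w(5) = 2. P is now [[1, 4], [3, 6]].
Step i=4: Q has 4 at row 2, column 2; remove 6 from row 2 of P and reverse-bump: 6 enters row 1 and ejects 4. So w(4) = 4. P is now [[1, 6], [3]].
Step i=3: Q has 3 at row 2, column 1; remove 3 from row 2 of P and reverse-bump: 3 enters row 1 and ejects 1. So w(3) = 1. P is now [[3, 6]].
Step i=2: Q has 2 at row 1, column 2; remove that cell from P, ejecting 6. So w(2) = 6. P is now [[3]].
Step i=1: Q has 1 at row 1, column 1; remove that cell from P, ejecting 3. So w(1) = 3. P is now [].

So w = 3 6 1 4 2 5.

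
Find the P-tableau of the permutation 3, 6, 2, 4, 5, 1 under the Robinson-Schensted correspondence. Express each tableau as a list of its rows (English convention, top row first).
P = [[1, 4, 5], [2, 6], [3]]

Insert 3: appended to row 1. P = [[3]].
Insert 6: appended to row 1. P = [[3, 6]].
Insert 2: 2 bumps 3 from row 1; 3 starts row 2. P = [[2, 6], [3]].
Insert 4: 4 bumps 6 from row 1; 6 appends to row 2. P = [[2, 4], [3, 6]].
Insert 5: appended to row 1. P = [[2, 4, 5], [3, 6]].
Insert 1: 1 bumps 2 from row 1; 2 bumps 3 from row 2; 3 starts row 3. P = [[1, 4, 5], [2, 6], [3]].

So P = [[1, 4, 5], [2, 6], [3]].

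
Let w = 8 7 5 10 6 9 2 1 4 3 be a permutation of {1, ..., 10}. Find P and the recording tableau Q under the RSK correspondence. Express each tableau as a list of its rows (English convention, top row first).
P = [[1, 3, 9], [2, 4], [5, 6], [7, 10], [8]], Q = [[1, 4, 6], [2, 5], [3, 9], [7, 10], [8]]

Insert each entry of the permutation into P by Schensted row insertion, recording in Q the position of each new cell.

After inserting 8: P = [[8]].
After inserting 7: P = [[7], [8]].
After inserting 5: P = [[5], [7], [8]].
After inserting 10: P = [[5, 10], [7], [8]].
After inserting 6: P = [[5, 6], [7, 10], [8]].
After inserting 9: P = [[5, 6, 9], [7, 10], [8]].
After inserting 2: P = [[2, 6, 9], [5, 10], [7], [8]].
After inserting 1: P = [[1, 6, 9], [2, 10], [5], [7], [8]].
After inserting 4: P = [[1, 4, 9], [2, 6], [5, 10], [7], [8]].
After inserting 3: P = [[1, 3, 9], [2, 4], [5, 6], [7, 10], [8]].

So P = [[1, 3, 9], [2, 4], [5, 6], [7, 10], [8]], Q = [[1, 4, 6], [2, 5], [3, 9], [7, 10], [8]].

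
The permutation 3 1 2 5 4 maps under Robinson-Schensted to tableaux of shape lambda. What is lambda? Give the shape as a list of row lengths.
[3, 2]

RSK row insertion gives P = [[1, 2, 4], [3, 5]], which has shape [3, 2].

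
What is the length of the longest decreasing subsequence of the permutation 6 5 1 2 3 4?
3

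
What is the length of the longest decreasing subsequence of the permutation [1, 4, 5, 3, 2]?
3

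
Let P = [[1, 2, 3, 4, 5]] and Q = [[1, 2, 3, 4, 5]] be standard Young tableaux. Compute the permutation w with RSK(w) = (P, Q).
Reverse the RSK construction: for i from n down to 1, find the cell of Q containing i, remove the entry at that cell from P, and reverse-bump it up through P; the value ejected from row 1 is w(i).

Step i=5: Q has 5 at row 1, column 5; remove that cell from P, ejecting 5. So w(5) = 5. P is now [[1, 2, 3, 4]].
Step i=4: Q has 4 at row 1, column 4; remove that cell from P, ejecting 4. So w(4) = 4. P is now [[1, 2, 3]].
Step i=3: Q has 3 at row 1, column 3; remove that cell from P, ejecting 3. So w(3) = 3. P is now [[1, 2]].
Step i=2: Q has 2 at row 1, column 2; remove that cell from P, ejecting 2. So w(2) = 2. P is now [[1]].
Step i=1: Q has 1 at row 1, column 1; remove that cell from P, ejecting 1. So w(1) = 1. P is now [].

So w = 1 2 3 4 5.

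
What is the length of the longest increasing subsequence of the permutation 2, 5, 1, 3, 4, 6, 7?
5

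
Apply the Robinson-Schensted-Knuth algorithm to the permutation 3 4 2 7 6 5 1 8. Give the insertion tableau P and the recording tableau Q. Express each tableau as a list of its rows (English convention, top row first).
P = [[1, 4, 5, 8], [2, 6], [3], [7]], Q = [[1, 2, 4, 8], [3, 5], [6], [7]]

Insert each entry of the permutation into P by Schensted row insertion, recording in Q the position of each new cell.

Insert 3: appended to row 1. P = [[3]].
Insert 4: appended to row 1. P = [[3, 4]].
Insert 2: 2 bumps 3 from row 1; 3 starts row 2. P = [[2, 4], [3]].
Insert 7: appended to row 1. P = [[2, 4, 7], [3]].
Insert 6: 6 bumps 7 from row 1; 7 appends to row 2. P = [[2, 4, 6], [3, 7]].
Insert 5: 5 bumps 6 from row 1; 6 bumps 7 from row 2; 7 starts row 3. P = [[2, 4, 5], [3, 6], [7]].
Insert 1: 1 bumps 2 from row 1; 2 bumps 3 from row 2; 3 bumps 7 from row 3; 7 starts row 4. P = [[1, 4, 5], [2, 6], [3], [7]].
Insert 8: appended to row 1. P = [[1, 4, 5, 8], [2, 6], [3], [7]].

So P = [[1, 4, 5, 8], [2, 6], [3], [7]], Q = [[1, 2, 4, 8], [3, 5], [6], [7]].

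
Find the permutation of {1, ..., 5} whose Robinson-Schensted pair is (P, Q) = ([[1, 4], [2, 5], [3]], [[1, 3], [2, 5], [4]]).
Reverse the RSK construction: for i from n down to 1, find the cell of Q containing i, remove the entry at that cell from P, and reverse-bump it up through P; the value ejected from row 1 is w(i).

Step i=5: Q has 5 at row 2, column 2; remove 5 from row 2 of P and reverse-bump: 5 enters row 1 and ejects 4. So w(5) = 4. P is now [[1, 5], [2], [3]].
Step i=4: Q has 4 at row 3, column 1; remove 3 from row 3 of P and reverse-bump: 3 enters row 2 and ejects 2; 2 enters row 1 and ejects 1. So w(4) = 1. P is now [[2, 5], [3]].
Step i=3: Q has 3 at row 1, column 2; remove that cell from P, ejecting 5. So w(3) = 5. P is now [[2], [3]].
Step i=2: Q has 2 at row 2, column 1; remove 3 from row 2 of P and reverse-bump: 3 enters row 1 and ejects 2. So w(2) = 2. P is now [[3]].
Step i=1: Q has 1 at row 1, column 1; remove that cell from P, ejecting 3. So w(1) = 3. P is now [].

So w = 3 2 5 1 4.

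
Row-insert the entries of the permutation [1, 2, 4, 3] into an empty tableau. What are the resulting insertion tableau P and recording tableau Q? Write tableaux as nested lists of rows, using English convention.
P = [[1, 2, 3], [4]], Q = [[1, 2, 3], [4]]

Insert each entry of the permutation into P by Schensted row insertion, recording in Q the position of each new cell.

Insert 1: appended to row 1. P = [[1]], Q = [[1]].
Insert 2: appended to row 1. P = [[1, 2]], Q = [[1, 2]].
Insert 4: appended to row 1. P = [[1, 2, 4]], Q = [[1, 2, 3]].
Insert 3: 3 bumps 4 from row 1; 4 starts row 2. P = [[1, 2, 3], [4]], Q = [[1, 2, 3], [4]].

So P = [[1, 2, 3], [4]], Q = [[1, 2, 3], [4]].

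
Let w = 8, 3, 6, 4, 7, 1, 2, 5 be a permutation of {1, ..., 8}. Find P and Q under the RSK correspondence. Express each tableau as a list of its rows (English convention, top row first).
Insert each entry of the permutation into P by Schensted row insertion, recording in Q the position of each new cell.

Insert 8: appended to row 1. P = [[8]].
Insert 3: 3 bumps 8 from row 1; 8 starts row 2. P = [[3], [8]].
Insert 6: appended to row 1. P = [[3, 6], [8]].
Insert 4: 4 bumps 6 from row 1; 6 bumps 8 from row 2; 8 starts row 3. P = [[3, 4], [6], [8]].
Insert 7: appended to row 1. P = [[3, 4, 7], [6], [8]].
Insert 1: 1 bumps 3 from row 1; 3 bumps 6 from row 2; 6 bumps 8 from row 3; 8 starts row 4. P = [[1, 4, 7], [3], [6], [8]].
Insert 2: 2 bumps 4 from row 1; 4 appends to row 2. P = [[1, 2, 7], [3, 4], [6], [8]].
Insert 5: 5 bumps 7 from row 1; 7 appends to row 2. P = [[1, 2, 5], [3, 4, 7], [6], [8]].

So P = [[1, 2, 5], [3, 4, 7], [6], [8]], Q = [[1, 3, 5], [2, 7, 8], [4], [6]].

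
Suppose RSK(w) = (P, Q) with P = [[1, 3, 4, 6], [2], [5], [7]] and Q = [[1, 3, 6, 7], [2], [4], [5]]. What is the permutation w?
7 2 5 3 1 4 6

Reverse the RSK construction: for i from n down to 1, find the cell of Q containing i, remove the entry at that cell from P, and reverse-bump it up through P; the value ejected from row 1 is w(i).

Step i=7: Q has 7 at row 1, column 4; remove that cell from P, ejecting 6. So w(7) = 6. P is now [[1, 3, 4], [2], [5], [7]].
Step i=6: Q has 6 at row 1, column 3; remove that cell from P, ejecting 4. So w(6) = 4. P is now [[1, 3], [2], [5], [7]].
Step i=5: Q has 5 at row 4, column 1; remove 7 from row 4 of P and reverse-bump: 7 enters row 3 and ejects 5; 5 enters row 2 and ejects 2; 2 enters row 1 and ejects 1. So w(5) = 1. P is now [[2, 3], [5], [7]].
Step i=4: Q has 4 at row 3, column 1; remove 7 from row 3 of P and reverse-bump: 7 enters row 2 and ejects 5; 5 enters row 1 and ejects 3. So w(4) = 3. P is now [[2, 5], [7]].
Step i=3: Q has 3 at row 1, column 2; remove that cell from P, ejecting 5. So w(3) = 5. P is now [[2], [7]].
Step i=2: Q has 2 at row 2, column 1; remove 7 from row 2 of P and reverse-bump: 7 enters row 1 and ejects 2. So w(2) = 2. P is now [[7]].
Step i=1: Q has 1 at row 1, column 1; remove that cell from P, ejecting 7. So w(1) = 7. P is now [].

So w = 7 2 5 3 1 4 6.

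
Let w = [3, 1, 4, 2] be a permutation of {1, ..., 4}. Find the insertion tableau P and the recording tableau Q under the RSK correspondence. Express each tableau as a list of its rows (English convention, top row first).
Insert each entry of the permutation into P by Schensted row insertion, recording in Q the position of each new cell.

Insert 3: appended to row 1. P = [[3]], Q = [[1]].
Insert 1: 1 bumps 3 from row 1; 3 starts row 2. P = [[1], [3]], Q = [[1], [2]].
Insert 4: appended to row 1. P = [[1, 4], [3]], Q = [[1, 3], [2]].
Insert 2: 2 bumps 4 from row 1; 4 appends to row 2. P = [[1, 2], [3, 4]], Q = [[1, 3], [2, 4]].

So P = [[1, 2], [3, 4]], Q = [[1, 3], [2, 4]].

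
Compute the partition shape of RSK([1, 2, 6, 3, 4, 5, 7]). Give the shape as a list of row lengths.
[6, 1]

Row-insert each entry into an empty tableau.

After inserting 1: P = [[1]].
After inserting 2: P = [[1, 2]].
After inserting 6: P = [[1, 2, 6]].
After inserting 3: P = [[1, 2, 3], [6]].
After inserting 4: P = [[1, 2, 3, 4], [6]].
After inserting 5: P = [[1, 2, 3, 4, 5], [6]].
After inserting 7: P = [[1, 2, 3, 4, 5, 7], [6]].

The final insertion tableau P = [[1, 2, 3, 4, 5, 7], [6]] has shape [6, 1].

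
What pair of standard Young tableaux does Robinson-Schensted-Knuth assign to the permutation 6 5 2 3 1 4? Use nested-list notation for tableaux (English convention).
Insert each entry of the permutation into P by Schensted row insertion, recording in Q the position of each new cell.

Insert 6: appended to row 1. P = [[6]].
Insert 5: 5 bumps 6 from row 1; 6 starts row 2. P = [[5], [6]].
Insert 2: 2 bumps 5 from row 1; 5 bumps 6 from row 2; 6 starts row 3. P = [[2], [5], [6]].
Insert 3: appended to row 1. P = [[2, 3], [5], [6]].
Insert 1: 1 bumps 2 from row 1; 2 bumps 5 from row 2; 5 bumps 6 from row 3; 6 starts row 4. P = [[1, 3], [2], [5], [6]].
Insert 4: appended to row 1. P = [[1, 3, 4], [2], [5], [6]].

So P = [[1, 3, 4], [2], [5], [6]], Q = [[1, 4, 6], [2], [3], [5]].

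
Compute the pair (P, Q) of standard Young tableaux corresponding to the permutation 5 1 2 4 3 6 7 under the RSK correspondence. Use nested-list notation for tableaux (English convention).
P = [[1, 2, 3, 6, 7], [4], [5]], Q = [[1, 3, 4, 6, 7], [2], [5]]

Insert each entry of the permutation into P by Schensted row insertion, recording in Q the position of each new cell.

Insert 5: appended to row 1. P = [[5]].
Insert 1: 1 bumps 5 from row 1; 5 starts row 2. P = [[1], [5]].
Insert 2: appended to row 1. P = [[1, 2], [5]].
Insert 4: appended to row 1. P = [[1, 2, 4], [5]].
Insert 3: 3 bumps 4 from row 1; 4 bumps 5 from row 2; 5 starts row 3. P = [[1, 2, 3], [4], [5]].
Insert 6: appended to row 1. P = [[1, 2, 3, 6], [4], [5]].
Insert 7: appended to row 1. P = [[1, 2, 3, 6, 7], [4], [5]].

So P = [[1, 2, 3, 6, 7], [4], [5]], Q = [[1, 3, 4, 6, 7], [2], [5]].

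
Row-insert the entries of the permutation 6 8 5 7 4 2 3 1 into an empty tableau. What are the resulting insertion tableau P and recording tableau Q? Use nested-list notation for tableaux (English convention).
Insert each entry of the permutation into P by Schensted row insertion, recording in Q the position of each new cell.

Insert 6: appended to row 1. P = [[6]].
Insert 8: appended to row 1. P = [[6, 8]].
Insert 5: 5 bumps 6 from row 1; 6 starts row 2. P = [[5, 8], [6]].
Insert 7: 7 bumps 8 from row 1; 8 appends to row 2. P = [[5, 7], [6, 8]].
Insert 4: 4 bumps 5 from row 1; 5 bumps 6 from row 2; 6 starts row 3. P = [[4, 7], [5, 8], [6]].
Insert 2: 2 bumps 4 from row 1; 4 bumps 5 from row 2; 5 bumps 6 from row 3; 6 starts row 4. P = [[2, 7], [4, 8], [5], [6]].
Insert 3: 3 bumps 7 from row 1; 7 bumps 8 from row 2; 8 appends to row 3. P = [[2, 3], [4, 7], [5, 8], [6]].
Insert 1: 1 bumps 2 from row 1; 2 bumps 4 from row 2; 4 bumps 5 from row 3; 5 bumps 6 from row 4; 6 starts row 5. P = [[1, 3], [2, 7], [4, 8], [5], [6]].

So P = [[1, 3], [2, 7], [4, 8], [5], [6]], Q = [[1, 2], [3, 4], [5, 7], [6], [8]].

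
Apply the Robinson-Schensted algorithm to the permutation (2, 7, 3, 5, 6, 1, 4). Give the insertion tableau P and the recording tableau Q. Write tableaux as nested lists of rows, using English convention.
Insert each entry of the permutation into P by Schensted row insertion, recording in Q the position of each new cell.

Insert 2: appended to row 1. P = [[2]].
Insert 7: appended to row 1. P = [[2, 7]].
Insert 3: 3 bumps 7 from row 1; 7 starts row 2. P = [[2, 3], [7]].
Insert 5: appended to row 1. P = [[2, 3, 5], [7]].
Insert 6: appended to row 1. P = [[2, 3, 5, 6], [7]].
Insert 1: 1 bumps 2 from row 1; 2 bumps 7 from row 2; 7 starts row 3. P = [[1, 3, 5, 6], [2], [7]].
Insert 4: 4 bumps 5 from row 1; 5 appends to row 2. P = [[1, 3, 4, 6], [2, 5], [7]].

So P = [[1, 3, 4, 6], [2, 5], [7]], Q = [[1, 2, 4, 5], [3, 7], [6]].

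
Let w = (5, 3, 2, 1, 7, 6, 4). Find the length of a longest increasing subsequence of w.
2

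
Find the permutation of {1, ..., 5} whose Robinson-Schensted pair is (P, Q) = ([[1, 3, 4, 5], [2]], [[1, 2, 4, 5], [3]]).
Reverse the RSK construction: for i from n down to 1, find the cell of Q containing i, remove the entry at that cell from P, and reverse-bump it up through P; the value ejected from row 1 is w(i).

Step i=5: Q has 5 at row 1, column 4; remove that cell from P, ejecting 5. So w(5) = 5. P is now [[1, 3, 4], [2]].
Step i=4: Q has 4 at row 1, column 3; remove that cell from P, ejecting 4. So w(4) = 4. P is now [[1, 3], [2]].
Step i=3: Q has 3 at row 2, column 1; remove 2 from row 2 of P and reverse-bump: 2 enters row 1 and ejects 1. So w(3) = 1. P is now [[2, 3]].
Step i=2: Q has 2 at row 1, column 2; remove that cell from P, ejecting 3. So w(2) = 3. P is now [[2]].
Step i=1: Q has 1 at row 1, column 1; remove that cell from P, ejecting 2. So w(1) = 2. P is now [].

So w = 2 3 1 4 5.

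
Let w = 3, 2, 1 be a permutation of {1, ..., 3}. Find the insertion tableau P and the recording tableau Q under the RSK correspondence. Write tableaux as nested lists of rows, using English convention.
P = [[1], [2], [3]], Q = [[1], [2], [3]]

Insert each entry of the permutation into P by Schensted row insertion, recording in Q the position of each new cell.

After inserting 3: P = [[3]].
After inserting 2: P = [[2], [3]].
After inserting 1: P = [[1], [2], [3]].

So P = [[1], [2], [3]], Q = [[1], [2], [3]].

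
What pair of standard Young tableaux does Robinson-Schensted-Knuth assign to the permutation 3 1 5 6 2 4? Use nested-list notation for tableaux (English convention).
Insert each entry of the permutation into P by Schensted row insertion, recording in Q the position of each new cell.

Insert 3: appended to row 1. P = [[3]], Q = [[1]].
Insert 1: 1 bumps 3 from row 1; 3 starts row 2. P = [[1], [3]], Q = [[1], [2]].
Insert 5: appended to row 1. P = [[1, 5], [3]], Q = [[1, 3], [2]].
Insert 6: appended to row 1. P = [[1, 5, 6], [3]], Q = [[1, 3, 4], [2]].
Insert 2: 2 bumps 5 from row 1; 5 appends to row 2. P = [[1, 2, 6], [3, 5]], Q = [[1, 3, 4], [2, 5]].
Insert 4: 4 bumps 6 from row 1; 6 appends to row 2. P = [[1, 2, 4], [3, 5, 6]], Q = [[1, 3, 4], [2, 5, 6]].

So P = [[1, 2, 4], [3, 5, 6]], Q = [[1, 3, 4], [2, 5, 6]].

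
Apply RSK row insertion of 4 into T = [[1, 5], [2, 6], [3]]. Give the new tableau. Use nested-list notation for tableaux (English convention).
In row 1, 4 replaces 5 (the leftmost entry greater than 4); 5 is bumped to row 2. In row 2, 5 replaces 6 (the leftmost entry greater than 5); 6 is bumped to row 3. 6 is appended to row 3. The new tableau is [[1, 4], [2, 5], [3, 6]].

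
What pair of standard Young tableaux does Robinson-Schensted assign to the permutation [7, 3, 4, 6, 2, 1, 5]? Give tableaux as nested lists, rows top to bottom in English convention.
Insert each entry of the permutation into P by Schensted row insertion, recording in Q the position of each new cell.

Insert 7: appended to row 1. P = [[7]].
Insert 3: 3 bumps 7 from row 1; 7 starts row 2. P = [[3], [7]].
Insert 4: appended to row 1. P = [[3, 4], [7]].
Insert 6: appended to row 1. P = [[3, 4, 6], [7]].
Insert 2: 2 bumps 3 from row 1; 3 bumps 7 from row 2; 7 starts row 3. P = [[2, 4, 6], [3], [7]].
Insert 1: 1 bumps 2 from row 1; 2 bumps 3 from row 2; 3 bumps 7 from row 3; 7 starts row 4. P = [[1, 4, 6], [2], [3], [7]].
Insert 5: 5 bumps 6 from row 1; 6 appends to row 2. P = [[1, 4, 5], [2, 6], [3], [7]].

So P = [[1, 4, 5], [2, 6], [3], [7]], Q = [[1, 3, 4], [2, 7], [5], [6]].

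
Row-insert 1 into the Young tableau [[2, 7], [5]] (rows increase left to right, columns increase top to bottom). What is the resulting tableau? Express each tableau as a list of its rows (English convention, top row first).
[[1, 7], [2], [5]]

In row 1, 1 replaces 2 (the leftmost entry greater than 1); 2 is bumped to row 2. In row 2, 2 replaces 5 (the leftmost entry greater than 2); 5 is bumped to row 3. 5 starts a new row 3. The new tableau is [[1, 7], [2], [5]].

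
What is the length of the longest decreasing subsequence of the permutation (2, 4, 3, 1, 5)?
3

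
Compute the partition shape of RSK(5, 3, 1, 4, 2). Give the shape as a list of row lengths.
[2, 2, 1]

Row-insert each entry into an empty tableau.

After inserting 5: P = [[5]].
After inserting 3: P = [[3], [5]].
After inserting 1: P = [[1], [3], [5]].
After inserting 4: P = [[1, 4], [3], [5]].
After inserting 2: P = [[1, 2], [3, 4], [5]].

The final insertion tableau P = [[1, 2], [3, 4], [5]] has shape [2, 2, 1].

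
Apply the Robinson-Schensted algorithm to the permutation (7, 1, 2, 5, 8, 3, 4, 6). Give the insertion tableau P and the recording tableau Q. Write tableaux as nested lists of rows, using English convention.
P = [[1, 2, 3, 4, 6], [5, 8], [7]], Q = [[1, 3, 4, 5, 8], [2, 7], [6]]

Insert each entry of the permutation into P by Schensted row insertion, recording in Q the position of each new cell.

Insert 7: appended to row 1. P = [[7]].
Insert 1: 1 bumps 7 from row 1; 7 starts row 2. P = [[1], [7]].
Insert 2: appended to row 1. P = [[1, 2], [7]].
Insert 5: appended to row 1. P = [[1, 2, 5], [7]].
Insert 8: appended to row 1. P = [[1, 2, 5, 8], [7]].
Insert 3: 3 bumps 5 from row 1; 5 bumps 7 from row 2; 7 starts row 3. P = [[1, 2, 3, 8], [5], [7]].
Insert 4: 4 bumps 8 from row 1; 8 appends to row 2. P = [[1, 2, 3, 4], [5, 8], [7]].
Insert 6: appended to row 1. P = [[1, 2, 3, 4, 6], [5, 8], [7]].

So P = [[1, 2, 3, 4, 6], [5, 8], [7]], Q = [[1, 3, 4, 5, 8], [2, 7], [6]].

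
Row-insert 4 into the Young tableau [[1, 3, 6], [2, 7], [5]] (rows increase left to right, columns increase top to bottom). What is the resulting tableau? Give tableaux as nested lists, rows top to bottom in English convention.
In row 1, 4 replaces 6 (the leftmost entry greater than 4); 6 is bumped to row 2. In row 2, 6 replaces 7 (the leftmost entry greater than 6); 7 is bumped to row 3. 7 is appended to row 3. The new tableau is [[1, 3, 4], [2, 6], [5, 7]].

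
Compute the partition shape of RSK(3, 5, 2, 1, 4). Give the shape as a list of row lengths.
[2, 2, 1]

Row-insert each entry into an empty tableau.

After inserting 3: P = [[3]].
After inserting 5: P = [[3, 5]].
After inserting 2: P = [[2, 5], [3]].
After inserting 1: P = [[1, 5], [2], [3]].
After inserting 4: P = [[1, 4], [2, 5], [3]].

The final insertion tableau P = [[1, 4], [2, 5], [3]] has shape [2, 2, 1].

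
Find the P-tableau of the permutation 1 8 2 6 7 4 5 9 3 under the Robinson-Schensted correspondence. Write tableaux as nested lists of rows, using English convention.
P = [[1, 2, 3, 5, 9], [4, 7], [6], [8]]

Insert 1: appended to row 1. P = [[1]].
Insert 8: appended to row 1. P = [[1, 8]].
Insert 2: 2 bumps 8 from row 1; 8 starts row 2. P = [[1, 2], [8]].
Insert 6: appended to row 1. P = [[1, 2, 6], [8]].
Insert 7: appended to row 1. P = [[1, 2, 6, 7], [8]].
Insert 4: 4 bumps 6 from row 1; 6 bumps 8 from row 2; 8 starts row 3. P = [[1, 2, 4, 7], [6], [8]].
Insert 5: 5 bumps 7 from row 1; 7 appends to row 2. P = [[1, 2, 4, 5], [6, 7], [8]].
Insert 9: appended to row 1. P = [[1, 2, 4, 5, 9], [6, 7], [8]].
Insert 3: 3 bumps 4 from row 1; 4 bumps 6 from row 2; 6 bumps 8 from row 3; 8 starts row 4. P = [[1, 2, 3, 5, 9], [4, 7], [6], [8]].

So P = [[1, 2, 3, 5, 9], [4, 7], [6], [8]].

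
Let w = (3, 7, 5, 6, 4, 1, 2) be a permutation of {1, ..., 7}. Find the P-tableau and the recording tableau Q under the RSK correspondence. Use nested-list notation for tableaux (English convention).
Insert each entry of the permutation into P by Schensted row insertion, recording in Q the position of each new cell.

Insert 3: appended to row 1. P = [[3]], Q = [[1]].
Insert 7: appended to row 1. P = [[3, 7]], Q = [[1, 2]].
Insert 5: 5 bumps 7 from row 1; 7 starts row 2. P = [[3, 5], [7]], Q = [[1, 2], [3]].
Insert 6: appended to row 1. P = [[3, 5, 6], [7]], Q = [[1, 2, 4], [3]].
Insert 4: 4 bumps 5 from row 1; 5 bumps 7 from row 2; 7 starts row 3. P = [[3, 4, 6], [5], [7]], Q = [[1, 2, 4], [3], [5]].
Insert 1: 1 bumps 3 from row 1; 3 bumps 5 from row 2; 5 bumps 7 from row 3; 7 starts row 4. P = [[1, 4, 6], [3], [5], [7]], Q = [[1, 2, 4], [3], [5], [6]].
Insert 2: 2 bumps 4 from row 1; 4 appends to row 2. P = [[1, 2, 6], [3, 4], [5], [7]], Q = [[1, 2, 4], [3, 7], [5], [6]].

So P = [[1, 2, 6], [3, 4], [5], [7]], Q = [[1, 2, 4], [3, 7], [5], [6]].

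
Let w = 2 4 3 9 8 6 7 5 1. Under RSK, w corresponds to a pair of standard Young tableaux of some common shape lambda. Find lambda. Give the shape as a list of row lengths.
[4, 2, 1, 1, 1]

Row-insert each entry into an empty tableau.

After inserting 2: P = [[2]].
After inserting 4: P = [[2, 4]].
After inserting 3: P = [[2, 3], [4]].
After inserting 9: P = [[2, 3, 9], [4]].
After inserting 8: P = [[2, 3, 8], [4, 9]].
After inserting 6: P = [[2, 3, 6], [4, 8], [9]].
After inserting 7: P = [[2, 3, 6, 7], [4, 8], [9]].
After inserting 5: P = [[2, 3, 5, 7], [4, 6], [8], [9]].
After inserting 1: P = [[1, 3, 5, 7], [2, 6], [4], [8], [9]].

The final insertion tableau P = [[1, 3, 5, 7], [2, 6], [4], [8], [9]] has shape [4, 2, 1, 1, 1].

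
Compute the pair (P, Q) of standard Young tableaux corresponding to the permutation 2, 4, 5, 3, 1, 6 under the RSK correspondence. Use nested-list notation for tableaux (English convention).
Insert each entry of the permutation into P by Schensted row insertion, recording in Q the position of each new cell.

Insert 2: appended to row 1. P = [[2]].
Insert 4: appended to row 1. P = [[2, 4]].
Insert 5: appended to row 1. P = [[2, 4, 5]].
Insert 3: 3 bumps 4 from row 1; 4 starts row 2. P = [[2, 3, 5], [4]].
Insert 1: 1 bumps 2 from row 1; 2 bumps 4 from row 2; 4 starts row 3. P = [[1, 3, 5], [2], [4]].
Insert 6: appended to row 1. P = [[1, 3, 5, 6], [2], [4]].

So P = [[1, 3, 5, 6], [2], [4]], Q = [[1, 2, 3, 6], [4], [5]].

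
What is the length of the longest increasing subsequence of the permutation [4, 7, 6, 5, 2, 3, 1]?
2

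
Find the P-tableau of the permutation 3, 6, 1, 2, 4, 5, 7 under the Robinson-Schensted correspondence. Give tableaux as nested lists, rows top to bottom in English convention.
P = [[1, 2, 4, 5, 7], [3, 6]]

Insert 3: appended to row 1. P = [[3]].
Insert 6: appended to row 1. P = [[3, 6]].
Insert 1: 1 bumps 3 from row 1; 3 starts row 2. P = [[1, 6], [3]].
Insert 2: 2 bumps 6 from row 1; 6 appends to row 2. P = [[1, 2], [3, 6]].
Insert 4: appended to row 1. P = [[1, 2, 4], [3, 6]].
Insert 5: appended to row 1. P = [[1, 2, 4, 5], [3, 6]].
Insert 7: appended to row 1. P = [[1, 2, 4, 5, 7], [3, 6]].

So P = [[1, 2, 4, 5, 7], [3, 6]].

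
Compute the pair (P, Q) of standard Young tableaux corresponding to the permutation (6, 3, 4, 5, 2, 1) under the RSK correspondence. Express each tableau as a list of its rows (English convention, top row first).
P = [[1, 4, 5], [2], [3], [6]], Q = [[1, 3, 4], [2], [5], [6]]

Insert each entry of the permutation into P by Schensted row insertion, recording in Q the position of each new cell.

After inserting 6: P = [[6]].
After inserting 3: P = [[3], [6]].
After inserting 4: P = [[3, 4], [6]].
After inserting 5: P = [[3, 4, 5], [6]].
After inserting 2: P = [[2, 4, 5], [3], [6]].
After inserting 1: P = [[1, 4, 5], [2], [3], [6]].

So P = [[1, 4, 5], [2], [3], [6]], Q = [[1, 3, 4], [2], [5], [6]].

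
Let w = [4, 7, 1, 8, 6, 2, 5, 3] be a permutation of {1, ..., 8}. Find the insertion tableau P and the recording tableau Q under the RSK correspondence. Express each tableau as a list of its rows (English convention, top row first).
Insert each entry of the permutation into P by Schensted row insertion, recording in Q the position of each new cell.

Insert 4: appended to row 1. P = [[4]].
Insert 7: appended to row 1. P = [[4, 7]].
Insert 1: 1 bumps 4 from row 1; 4 starts row 2. P = [[1, 7], [4]].
Insert 8: appended to row 1. P = [[1, 7, 8], [4]].
Insert 6: 6 bumps 7 from row 1; 7 appends to row 2. P = [[1, 6, 8], [4, 7]].
Insert 2: 2 bumps 6 from row 1; 6 bumps 7 from row 2; 7 starts row 3. P = [[1, 2, 8], [4, 6], [7]].
Insert 5: 5 bumps 8 from row 1; 8 appends to row 2. P = [[1, 2, 5], [4, 6, 8], [7]].
Insert 3: 3 bumps 5 from row 1; 5 bumps 6 from row 2; 6 bumps 7 from row 3; 7 starts row 4. P = [[1, 2, 3], [4, 5, 8], [6], [7]].

So P = [[1, 2, 3], [4, 5, 8], [6], [7]], Q = [[1, 2, 4], [3, 5, 7], [6], [8]].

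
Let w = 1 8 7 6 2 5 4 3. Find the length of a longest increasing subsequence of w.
3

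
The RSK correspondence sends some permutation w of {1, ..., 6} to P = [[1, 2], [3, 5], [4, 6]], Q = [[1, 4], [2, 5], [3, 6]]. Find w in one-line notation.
4 3 1 6 5 2

Reverse the RSK construction: for i from n down to 1, find the cell of Q containing i, remove the entry at that cell from P, and reverse-bump it up through P; the value ejected from row 1 is w(i).

Step i=6: Q has 6 at row 3, column 2; remove 6 from row 3 of P and reverse-bump: 6 enters row 2 and ejects 5; 5 enters row 1 and ejects 2. So w(6) = 2. P is now [[1, 5], [3, 6], [4]].
Step i=5: Q has 5 at row 2, column 2; remove 6 from row 2 of P and reverse-bump: 6 enters row 1 and ejects 5. So w(5) = 5. P is now [[1, 6], [3], [4]].
Step i=4: Q has 4 at row 1, column 2; remove that cell from P, ejecting 6. So w(4) = 6. P is now [[1], [3], [4]].
Step i=3: Q has 3 at row 3, column 1; remove 4 from row 3 of P and reverse-bump: 4 enters row 2 and ejects 3; 3 enters row 1 and ejects 1. So w(3) = 1. P is now [[3], [4]].
Step i=2: Q has 2 at row 2, column 1; remove 4 from row 2 of P and reverse-bump: 4 enters row 1 and ejects 3. So w(2) = 3. P is now [[4]].
Step i=1: Q has 1 at row 1, column 1; remove that cell from P, ejecting 4. So w(1) = 4. P is now [].

So w = 4 3 1 6 5 2.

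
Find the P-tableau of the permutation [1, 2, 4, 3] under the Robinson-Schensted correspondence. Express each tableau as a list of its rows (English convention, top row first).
P = [[1, 2, 3], [4]]

After inserting 1: P = [[1]].
After inserting 2: P = [[1, 2]].
After inserting 4: P = [[1, 2, 4]].
After inserting 3: P = [[1, 2, 3], [4]].

So P = [[1, 2, 3], [4]].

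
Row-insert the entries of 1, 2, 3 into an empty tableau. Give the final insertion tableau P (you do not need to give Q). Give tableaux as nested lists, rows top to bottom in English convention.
P = [[1, 2, 3]]

After inserting 1: P = [[1]].
After inserting 2: P = [[1, 2]].
After inserting 3: P = [[1, 2, 3]].

So P = [[1, 2, 3]].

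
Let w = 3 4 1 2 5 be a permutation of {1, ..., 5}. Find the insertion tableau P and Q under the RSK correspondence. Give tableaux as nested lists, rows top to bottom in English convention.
P = [[1, 2, 5], [3, 4]], Q = [[1, 2, 5], [3, 4]]

Insert each entry of the permutation into P by Schensted row insertion, recording in Q the position of each new cell.

Insert 3: appended to row 1. P = [[3]].
Insert 4: appended to row 1. P = [[3, 4]].
Insert 1: 1 bumps 3 from row 1; 3 starts row 2. P = [[1, 4], [3]].
Insert 2: 2 bumps 4 from row 1; 4 appends to row 2. P = [[1, 2], [3, 4]].
Insert 5: appended to row 1. P = [[1, 2, 5], [3, 4]].

So P = [[1, 2, 5], [3, 4]], Q = [[1, 2, 5], [3, 4]].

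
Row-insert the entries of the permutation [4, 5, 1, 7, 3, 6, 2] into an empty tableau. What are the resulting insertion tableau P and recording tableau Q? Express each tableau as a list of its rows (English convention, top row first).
Insert each entry of the permutation into P by Schensted row insertion, recording in Q the position of each new cell.

Insert 4: appended to row 1. P = [[4]].
Insert 5: appended to row 1. P = [[4, 5]].
Insert 1: 1 bumps 4 from row 1; 4 starts row 2. P = [[1, 5], [4]].
Insert 7: appended to row 1. P = [[1, 5, 7], [4]].
Insert 3: 3 bumps 5 from row 1; 5 appends to row 2. P = [[1, 3, 7], [4, 5]].
Insert 6: 6 bumps 7 from row 1; 7 appends to row 2. P = [[1, 3, 6], [4, 5, 7]].
Insert 2: 2 bumps 3 from row 1; 3 bumps 4 from row 2; 4 starts row 3. P = [[1, 2, 6], [3, 5, 7], [4]].

So P = [[1, 2, 6], [3, 5, 7], [4]], Q = [[1, 2, 4], [3, 5, 6], [7]].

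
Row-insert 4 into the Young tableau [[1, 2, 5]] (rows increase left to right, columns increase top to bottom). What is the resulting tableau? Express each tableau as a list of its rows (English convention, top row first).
[[1, 2, 4], [5]]

In row 1, 4 replaces 5 (the leftmost entry greater than 4); 5 is bumped to row 2. 5 starts a new row 2. The new tableau is [[1, 2, 4], [5]].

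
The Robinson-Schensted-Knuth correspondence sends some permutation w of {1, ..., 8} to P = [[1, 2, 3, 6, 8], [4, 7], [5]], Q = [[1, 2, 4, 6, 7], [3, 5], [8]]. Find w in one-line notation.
Reverse the RSK construction: for i from n down to 1, find the cell of Q containing i, remove the entry at that cell from P, and reverse-bump it up through P; the value ejected from row 1 is w(i).

Step i=8: Q has 8 at row 3, column 1; remove 5 from row 3 of P and reverse-bump: 5 enters row 2 and ejects 4; 4 enters row 1 and ejects 3. So w(8) = 3. P is now [[1, 2, 4, 6, 8], [5, 7]].
Step i=7: Q has 7 at row 1, column 5; remove that cell from P, ejecting 8. So w(7) = 8. P is now [[1, 2, 4, 6], [5, 7]].
Step i=6: Q has 6 at row 1, column 4; remove that cell from P, ejecting 6. So w(6) = 6. P is now [[1, 2, 4], [5, 7]].
Step i=5: Q has 5 at row 2, column 2; remove 7 from row 2 of P and reverse-bump: 7 enters row 1 and ejects 4. So w(5) = 4. P is now [[1, 2, 7], [5]].
Step i=4: Q has 4 at row 1, column 3; remove that cell from P, ejecting 7. So w(4) = 7. P is now [[1, 2], [5]].
Step i=3: Q has 3 at row 2, column 1; remove 5 from row 2 of P and reverse-bump: 5 enters row 1 and ejects 2. So w(3) = 2. P is now [[1, 5]].
Step i=2: Q has 2 at row 1, column 2; remove that cell from P, ejecting 5. So w(2) = 5. P is now [[1]].
Step i=1: Q has 1 at row 1, column 1; remove that cell from P, ejecting 1. So w(1) = 1. P is now [].

So w = 1 5 2 7 4 6 8 3.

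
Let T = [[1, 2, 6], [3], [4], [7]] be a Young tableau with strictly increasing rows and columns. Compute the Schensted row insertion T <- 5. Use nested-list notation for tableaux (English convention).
[[1, 2, 5], [3, 6], [4], [7]]

In row 1, 5 replaces 6 (the leftmost entry greater than 5); 6 is bumped to row 2. 6 is appended to row 2. The new tableau is [[1, 2, 5], [3, 6], [4], [7]].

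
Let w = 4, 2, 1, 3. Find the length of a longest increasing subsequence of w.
2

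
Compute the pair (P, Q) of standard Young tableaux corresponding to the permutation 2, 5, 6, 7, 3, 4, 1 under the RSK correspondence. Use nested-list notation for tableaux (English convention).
Insert each entry of the permutation into P by Schensted row insertion, recording in Q the position of each new cell.

After inserting 2: P = [[2]].
After inserting 5: P = [[2, 5]].
After inserting 6: P = [[2, 5, 6]].
After inserting 7: P = [[2, 5, 6, 7]].
After inserting 3: P = [[2, 3, 6, 7], [5]].
After inserting 4: P = [[2, 3, 4, 7], [5, 6]].
After inserting 1: P = [[1, 3, 4, 7], [2, 6], [5]].

So P = [[1, 3, 4, 7], [2, 6], [5]], Q = [[1, 2, 3, 4], [5, 6], [7]].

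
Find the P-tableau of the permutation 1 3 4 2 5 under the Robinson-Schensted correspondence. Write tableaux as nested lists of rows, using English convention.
After inserting 1: P = [[1]].
After inserting 3: P = [[1, 3]].
After inserting 4: P = [[1, 3, 4]].
After inserting 2: P = [[1, 2, 4], [3]].
After inserting 5: P = [[1, 2, 4, 5], [3]].

So P = [[1, 2, 4, 5], [3]].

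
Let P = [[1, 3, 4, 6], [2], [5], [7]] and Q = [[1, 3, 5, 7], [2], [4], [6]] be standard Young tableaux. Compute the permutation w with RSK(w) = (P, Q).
Reverse RSK: for i = n, n-1, ..., 1, locate i in Q, remove the corresponding corner cell from P, and reverse-bump its entry up through P; the value ejected from row 1 is w(i).

So w = 7 2 5 3 4 1 6.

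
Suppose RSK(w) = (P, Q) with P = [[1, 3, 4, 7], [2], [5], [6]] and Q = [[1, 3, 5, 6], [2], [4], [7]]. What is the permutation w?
Reverse the RSK construction: for i from n down to 1, find the cell of Q containing i, remove the entry at that cell from P, and reverse-bump it up through P; the value ejected from row 1 is w(i).

Step i=7: Q has 7 at row 4, column 1; remove 6 from row 4 of P and reverse-bump: 6 enters row 3 and ejects 5; 5 enters row 2 and ejects 2; 2 enters row 1 and ejects 1. So w(7) = 1. P is now [[2, 3, 4, 7], [5], [6]].
Step i=6: Q has 6 at row 1, column 4; remove that cell from P, ejecting 7. So w(6) = 7. P is now [[2, 3, 4], [5], [6]].
Step i=5: Q has 5 at row 1, column 3; remove that cell from P, ejecting 4. So w(5) = 4. P is now [[2, 3], [5], [6]].
Step i=4: Q has 4 at row 3, column 1; remove 6 from row 3 of P and reverse-bump: 6 enters row 2 and ejects 5; 5 enters row 1 and ejects 3. So w(4) = 3. P is now [[2, 5], [6]].
Step i=3: Q has 3 at row 1, column 2; remove that cell from P, ejecting 5. So w(3) = 5. P is now [[2], [6]].
Step i=2: Q has 2 at row 2, column 1; remove 6 from row 2 of P and reverse-bump: 6 enters row 1 and ejects 2. So w(2) = 2. P is now [[6]].
Step i=1: Q has 1 at row 1, column 1; remove that cell from P, ejecting 6. So w(1) = 6. P is now [].

So w = 6 2 5 3 4 7 1.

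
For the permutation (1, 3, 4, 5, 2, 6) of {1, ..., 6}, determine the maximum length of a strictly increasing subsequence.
5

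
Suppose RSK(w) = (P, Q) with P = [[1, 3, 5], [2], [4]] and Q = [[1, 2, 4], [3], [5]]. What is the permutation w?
2 4 3 5 1

Reverse the RSK construction: for i from n down to 1, find the cell of Q containing i, remove the entry at that cell from P, and reverse-bump it up through P; the value ejected from row 1 is w(i).

Step i=5: Q has 5 at row 3, column 1; remove 4 from row 3 of P and reverse-bump: 4 enters row 2 and ejects 2; 2 enters row 1 and ejects 1. So w(5) = 1. P is now [[2, 3, 5], [4]].
Step i=4: Q has 4 at row 1, column 3; remove that cell from P, ejecting 5. So w(4) = 5. P is now [[2, 3], [4]].
Step i=3: Q has 3 at row 2, column 1; remove 4 from row 2 of P and reverse-bump: 4 enters row 1 and ejects 3. So w(3) = 3. P is now [[2, 4]].
Step i=2: Q has 2 at row 1, column 2; remove that cell from P, ejecting 4. So w(2) = 4. P is now [[2]].
Step i=1: Q has 1 at row 1, column 1; remove that cell from P, ejecting 2. So w(1) = 2. P is now [].

So w = 2 4 3 5 1.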